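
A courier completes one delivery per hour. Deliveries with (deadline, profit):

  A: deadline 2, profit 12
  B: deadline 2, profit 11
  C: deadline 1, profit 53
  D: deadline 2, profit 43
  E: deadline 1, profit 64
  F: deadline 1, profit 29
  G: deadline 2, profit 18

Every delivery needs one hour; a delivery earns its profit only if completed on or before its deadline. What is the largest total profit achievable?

107

Sort by profit descending; place each in the latest free slot ≤ its deadline.
Profit order: E=64 C=53 D=43 F=29 G=18 A=12 B=11
Assign: E→slot 1, C skipped, D→slot 2, F skipped, G skipped, A skipped, B skipped.
Slots: [1:E] [2:D]
Profit = 64 + 43 = 107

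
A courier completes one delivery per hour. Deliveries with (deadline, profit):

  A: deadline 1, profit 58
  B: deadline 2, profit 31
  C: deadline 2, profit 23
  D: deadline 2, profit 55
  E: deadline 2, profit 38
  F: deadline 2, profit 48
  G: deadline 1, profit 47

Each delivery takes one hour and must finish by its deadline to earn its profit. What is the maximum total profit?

By profit: A(d1,58), D(d2,55), F(d2,48), G(d1,47), E(d2,38), B(d2,31), C(d2,23)
A→slot 1; D→slot 2; F skipped; G skipped; E skipped; B skipped; C skipped.
Profit = 58 + 55 = 113

113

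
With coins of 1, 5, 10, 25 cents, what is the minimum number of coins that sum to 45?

3

Use the largest denomination that fits, subtract, and repeat.
45 − 1×25→20 − 2×10→0
Total coins = 1 + 2 = 3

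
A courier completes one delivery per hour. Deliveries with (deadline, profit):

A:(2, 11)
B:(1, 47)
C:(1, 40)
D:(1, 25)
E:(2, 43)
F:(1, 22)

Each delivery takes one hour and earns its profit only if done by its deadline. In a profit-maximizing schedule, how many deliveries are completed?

2

Sort by profit descending; place each in the latest free slot ≤ its deadline.
By profit: B(d1,47), E(d2,43), C(d1,40), D(d1,25), F(d1,22), A(d2,11)
B→slot 1; E→slot 2; C skipped; D skipped; F skipped; A skipped.
2 of 6 scheduled.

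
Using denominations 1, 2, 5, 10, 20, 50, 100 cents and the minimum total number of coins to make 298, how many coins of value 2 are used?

1

298 = 2×100 + 1×50 + 2×20 + 1×5 + 1×2 + 1×1
Count of 2: 1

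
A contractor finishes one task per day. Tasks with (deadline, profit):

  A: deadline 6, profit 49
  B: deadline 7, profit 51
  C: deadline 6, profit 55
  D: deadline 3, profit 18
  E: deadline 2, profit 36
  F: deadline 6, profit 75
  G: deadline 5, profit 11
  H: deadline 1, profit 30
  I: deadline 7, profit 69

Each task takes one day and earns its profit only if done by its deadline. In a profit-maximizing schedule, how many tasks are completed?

Sort by profit descending; place each in the latest free slot ≤ its deadline.
By profit: F(d6,75), I(d7,69), C(d6,55), B(d7,51), A(d6,49), E(d2,36), H(d1,30), D(d3,18), G(d5,11)
F→slot 6; I→slot 7; C→slot 5; B→slot 4; A→slot 3; E→slot 2; H→slot 1; D skipped; G skipped.
7 of 9 scheduled.

7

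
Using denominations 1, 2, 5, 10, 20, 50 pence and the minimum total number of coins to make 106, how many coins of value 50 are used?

2

Use the largest denomination that fits, subtract, and repeat.
106 = 2×50 + 1×5 + 1×1
Count of 50: 2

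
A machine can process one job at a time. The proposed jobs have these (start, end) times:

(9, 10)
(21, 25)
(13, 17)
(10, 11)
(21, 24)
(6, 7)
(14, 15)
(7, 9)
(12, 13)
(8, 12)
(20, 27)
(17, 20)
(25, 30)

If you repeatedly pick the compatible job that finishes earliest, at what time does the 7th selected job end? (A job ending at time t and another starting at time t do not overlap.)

Greedy by earliest finish: after sorting by end time, pick each interval compatible with the last pick.
By end time: (6,7), (7,9), (9,10), (10,11), (8,12), (12,13), (14,15), (13,17), (17,20), (21,24), (21,25), (20,27), (25,30).
Pick (6,7); next start ≥ 7 → (7,9); next start ≥ 9 → (9,10); next start ≥ 10 → (10,11); next start ≥ 11 → (12,13); next start ≥ 13 → (14,15); next start ≥ 15 → (17,20); next start ≥ 20 → (21,24); next start ≥ 24 → (25,30).
Selected: (6,7) (7,9) (9,10) (10,11) (12,13) (14,15) (17,20) (21,24) (25,30)

20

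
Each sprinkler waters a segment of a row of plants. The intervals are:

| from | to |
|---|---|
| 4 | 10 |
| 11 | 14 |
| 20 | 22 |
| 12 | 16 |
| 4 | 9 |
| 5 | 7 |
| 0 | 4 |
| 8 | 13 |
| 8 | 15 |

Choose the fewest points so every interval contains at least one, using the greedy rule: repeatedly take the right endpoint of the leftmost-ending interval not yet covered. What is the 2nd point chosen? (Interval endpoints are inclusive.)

7

By right end: [0,4]  [5,7]  [4,9]  [4,10]  [8,13]  [11,14]  [8,15]  [12,16]  [20,22]
[0,4] uncovered → point at 4; [5,7] uncovered → point at 7; [8,13] uncovered → point at 13; [20,22] uncovered → point at 22.
Points: 4, 7, 13, 22 (4 total).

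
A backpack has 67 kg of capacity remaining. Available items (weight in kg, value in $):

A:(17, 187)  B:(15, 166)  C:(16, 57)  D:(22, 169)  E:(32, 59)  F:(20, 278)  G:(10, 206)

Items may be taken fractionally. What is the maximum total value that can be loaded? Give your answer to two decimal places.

Ratios (sorted): G 20.60, F 13.90, B 11.07, A 11.00, D 7.68, C 3.56, E 1.84
take G (10 @ 206); take F (20 @ 278); take B (15 @ 166); take A (17 @ 187); take 5/22 of D → 38.41. Capacity used 67/67.
Total value = 875.41

875.41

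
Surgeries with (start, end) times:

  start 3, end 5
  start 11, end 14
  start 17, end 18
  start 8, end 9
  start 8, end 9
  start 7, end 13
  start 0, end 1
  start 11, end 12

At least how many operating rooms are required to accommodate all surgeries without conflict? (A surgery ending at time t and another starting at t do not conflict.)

3

Events (time:±→running): 0:+→1 1:-→0 3:+→1 5:-→0 7:+→1 8:+→2 8:+→3 … peak 3.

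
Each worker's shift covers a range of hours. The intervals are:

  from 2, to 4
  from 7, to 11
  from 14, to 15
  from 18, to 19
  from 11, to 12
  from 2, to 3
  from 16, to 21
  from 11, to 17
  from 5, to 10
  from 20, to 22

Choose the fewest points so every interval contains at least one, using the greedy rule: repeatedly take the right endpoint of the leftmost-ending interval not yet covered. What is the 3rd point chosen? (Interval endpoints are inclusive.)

Sort by right endpoint; whenever an interval is uncovered, place a point at its right end.
Sorted: [2,3] [2,4] [5,10] [7,11] [11,12] [14,15] [11,17] [18,19] [16,21] [20,22]
{[2,3],[2,4]} hit by 3; {[5,10],[7,11]} hit by 10; {[11,12]} hit by 12; {[14,15],[11,17]} hit by 15; {[18,19],[16,21]} hit by 19; {[20,22]} hit by 22.
Points: 3, 10, 12, 15, 19, 22 (6 total).

12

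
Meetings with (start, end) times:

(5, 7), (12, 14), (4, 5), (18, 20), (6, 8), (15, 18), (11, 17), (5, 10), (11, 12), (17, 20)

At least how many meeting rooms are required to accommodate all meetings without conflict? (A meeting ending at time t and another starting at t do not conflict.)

The answer is the maximum number of intervals overlapping at any instant.
Events (time:±→running): 4:+→1 5:-→0 5:+→1 5:+→2 6:+→3 … peak 3.

3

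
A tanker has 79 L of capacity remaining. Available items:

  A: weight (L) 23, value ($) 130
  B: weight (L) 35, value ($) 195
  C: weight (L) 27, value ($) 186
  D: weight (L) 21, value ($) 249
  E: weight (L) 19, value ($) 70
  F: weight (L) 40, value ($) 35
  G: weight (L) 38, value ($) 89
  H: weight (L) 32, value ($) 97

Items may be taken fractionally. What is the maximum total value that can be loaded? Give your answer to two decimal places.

609.57

Order: D (249/21=11.86) > C (186/27=6.89) > A (130/23=5.65) > B (195/35=5.57) > E (70/19=3.68) > H (97/32=3.03) > G (89/38=2.34) > F (35/40=0.88)
Fill: take D (21 @ 249) → take C (27 @ 186) → take A (23 @ 130) → take 8/35 of B → 44.57; 79/79 used.
Total value = 609.57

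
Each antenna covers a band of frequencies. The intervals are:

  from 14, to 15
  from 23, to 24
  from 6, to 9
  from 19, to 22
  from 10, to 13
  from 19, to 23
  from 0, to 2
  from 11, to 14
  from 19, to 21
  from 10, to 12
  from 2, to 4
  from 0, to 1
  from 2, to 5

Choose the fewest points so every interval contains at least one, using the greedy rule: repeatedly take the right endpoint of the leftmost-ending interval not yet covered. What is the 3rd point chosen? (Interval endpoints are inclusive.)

Sorted: [0,1] [0,2] [2,4] [2,5] [6,9] [10,12] [10,13] [11,14] [14,15] [19,21] [19,22] [19,23] [23,24]
{[0,1],[0,2]} hit by 1; {[2,4],[2,5]} hit by 4; {[6,9]} hit by 9; {[10,12],[10,13],[11,14]} hit by 12; {[14,15]} hit by 15; {[19,21],[19,22],[19,23]} hit by 21; {[23,24]} hit by 24.
Points: 1, 4, 9, 12, 15, 21, 24 (7 total).

9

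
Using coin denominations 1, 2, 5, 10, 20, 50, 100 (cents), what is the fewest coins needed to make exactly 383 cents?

8

Use the largest denomination that fits, subtract, and repeat.
383 = 3×100 + 1×50 + 1×20 + 1×10 + 1×2 + 1×1
Total coins = 3 + 1 + 1 + 1 + 1 + 1 = 8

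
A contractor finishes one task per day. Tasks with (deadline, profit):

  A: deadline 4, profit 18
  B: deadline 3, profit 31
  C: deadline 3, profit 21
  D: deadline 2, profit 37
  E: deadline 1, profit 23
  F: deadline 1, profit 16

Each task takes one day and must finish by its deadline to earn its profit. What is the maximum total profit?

Take jobs in profit order; each goes to the latest open slot no later than its deadline.
Profit order: D=37 B=31 E=23 C=21 A=18 F=16
Assign: D→slot 2, B→slot 3, E→slot 1, C skipped, A→slot 4, F skipped.
Slots: [1:E] [2:D] [3:B] [4:A]
Profit = 23 + 37 + 31 + 18 = 109

109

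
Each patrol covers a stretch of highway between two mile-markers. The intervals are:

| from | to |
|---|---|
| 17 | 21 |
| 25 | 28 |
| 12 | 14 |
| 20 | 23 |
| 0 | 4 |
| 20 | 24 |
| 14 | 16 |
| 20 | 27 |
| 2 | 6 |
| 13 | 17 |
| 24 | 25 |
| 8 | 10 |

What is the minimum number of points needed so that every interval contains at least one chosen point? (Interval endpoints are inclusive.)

Process intervals by earliest right end; each time one isn't hit yet, stab at its right endpoint.
By right end: [0,4]  [2,6]  [8,10]  [12,14]  [14,16]  [13,17]  [17,21]  [20,23]  [20,24]  [24,25]  [20,27]  [25,28]
[0,4] uncovered → point at 4; [8,10] uncovered → point at 10; [12,14] uncovered → point at 14; [17,21] uncovered → point at 21; [24,25] uncovered → point at 25.
Points: 4, 10, 14, 21, 25 (5 total).

5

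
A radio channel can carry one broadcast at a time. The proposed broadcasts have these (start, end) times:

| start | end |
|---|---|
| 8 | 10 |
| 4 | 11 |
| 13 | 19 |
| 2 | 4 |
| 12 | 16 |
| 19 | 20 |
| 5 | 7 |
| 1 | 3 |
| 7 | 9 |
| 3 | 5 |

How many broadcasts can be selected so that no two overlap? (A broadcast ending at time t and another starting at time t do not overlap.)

By end time: (1,3), (2,4), (3,5), (5,7), (7,9), (8,10), (4,11), (12,16), (13,19), (19,20).
Pick (1,3); next start ≥ 3 → (3,5); next start ≥ 5 → (5,7); next start ≥ 7 → (7,9); next start ≥ 9 → (12,16); next start ≥ 16 → (19,20).
Selected 6 broadcasts.

6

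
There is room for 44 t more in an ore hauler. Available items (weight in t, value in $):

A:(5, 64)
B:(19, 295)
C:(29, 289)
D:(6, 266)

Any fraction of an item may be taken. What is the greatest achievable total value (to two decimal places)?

764.52

Ratios (sorted): D 44.33, B 15.53, A 12.80, C 9.97
take D (6 @ 266); take B (19 @ 295); take A (5 @ 64); take 14/29 of C → 139.52. Capacity used 44/44.
Total value = 764.52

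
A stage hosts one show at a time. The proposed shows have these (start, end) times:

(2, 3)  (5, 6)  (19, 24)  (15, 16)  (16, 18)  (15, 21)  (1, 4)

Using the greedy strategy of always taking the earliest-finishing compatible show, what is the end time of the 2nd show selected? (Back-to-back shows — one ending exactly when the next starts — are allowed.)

6

Sort by end time and greedily take each interval whose start is ≥ the last chosen end.
By end time: (2,3), (1,4), (5,6), (15,16), (16,18), (15,21), (19,24).
Pick (2,3); next start ≥ 3 → (5,6); next start ≥ 6 → (15,16); next start ≥ 16 → (16,18); next start ≥ 18 → (19,24).
Selected: (2,3) (5,6) (15,16) (16,18) (19,24)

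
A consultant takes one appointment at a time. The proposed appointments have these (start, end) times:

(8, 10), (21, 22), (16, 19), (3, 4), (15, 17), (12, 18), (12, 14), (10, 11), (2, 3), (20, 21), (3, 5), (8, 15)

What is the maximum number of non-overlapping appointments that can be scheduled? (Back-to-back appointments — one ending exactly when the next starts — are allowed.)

8

Sorted by end: (2,3)  (3,4)  (3,5)  (8,10)  (10,11)  (12,14)  (8,15)  (15,17)  (12,18)  (16,19)  (20,21)  (21,22)
take (2,3); take (3,4); take (8,10); take (10,11); take (12,14); take (15,17); take (20,21); take (21,22).
Selected 8 appointments.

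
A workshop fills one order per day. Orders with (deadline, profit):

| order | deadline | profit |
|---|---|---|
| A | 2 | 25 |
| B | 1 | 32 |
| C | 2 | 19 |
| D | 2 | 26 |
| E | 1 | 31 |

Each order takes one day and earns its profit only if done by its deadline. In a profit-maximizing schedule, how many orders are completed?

2

Take jobs in profit order; each goes to the latest open slot no later than its deadline.
By profit: B(d1,32), E(d1,31), D(d2,26), A(d2,25), C(d2,19)
B→slot 1; E skipped; D→slot 2; A skipped; C skipped.
2 of 5 scheduled.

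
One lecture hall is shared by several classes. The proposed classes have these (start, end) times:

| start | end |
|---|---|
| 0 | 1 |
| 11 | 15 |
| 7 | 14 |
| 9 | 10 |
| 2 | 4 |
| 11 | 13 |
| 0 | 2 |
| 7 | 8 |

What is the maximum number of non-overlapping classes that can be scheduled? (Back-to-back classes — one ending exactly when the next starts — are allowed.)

Sorted by end: (0,1)  (0,2)  (2,4)  (7,8)  (9,10)  (11,13)  (7,14)  (11,15)
take (0,1); skip (0,2); take (2,4); take (7,8); take (9,10); take (11,13); skip (7,14); skip (11,15).
Selected 5 classes.

5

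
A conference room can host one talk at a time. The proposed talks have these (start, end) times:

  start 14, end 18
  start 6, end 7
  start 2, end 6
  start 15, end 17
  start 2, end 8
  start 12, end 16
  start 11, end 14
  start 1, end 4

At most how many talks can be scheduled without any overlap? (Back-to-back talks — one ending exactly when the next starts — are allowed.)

4

Sort by end time and greedily take each interval whose start is ≥ the last chosen end.
Sorted by end: (1,4)  (2,6)  (6,7)  (2,8)  (11,14)  (12,16)  (15,17)  (14,18)
take (1,4); take (6,7); take (11,14); take (15,17).
Selected 4 talks.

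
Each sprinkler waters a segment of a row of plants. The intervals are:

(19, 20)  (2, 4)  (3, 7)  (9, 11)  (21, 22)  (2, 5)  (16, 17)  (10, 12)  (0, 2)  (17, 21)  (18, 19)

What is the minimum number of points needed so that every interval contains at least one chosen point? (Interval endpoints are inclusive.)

6

Process intervals by earliest right end; each time one isn't hit yet, stab at its right endpoint.
By right end: [0,2]  [2,4]  [2,5]  [3,7]  [9,11]  [10,12]  [16,17]  [18,19]  [19,20]  [17,21]  [21,22]
[0,2] uncovered → point at 2; [3,7] uncovered → point at 7; [9,11] uncovered → point at 11; [16,17] uncovered → point at 17; [18,19] uncovered → point at 19; [21,22] uncovered → point at 22.
Points: 2, 7, 11, 17, 19, 22 (6 total).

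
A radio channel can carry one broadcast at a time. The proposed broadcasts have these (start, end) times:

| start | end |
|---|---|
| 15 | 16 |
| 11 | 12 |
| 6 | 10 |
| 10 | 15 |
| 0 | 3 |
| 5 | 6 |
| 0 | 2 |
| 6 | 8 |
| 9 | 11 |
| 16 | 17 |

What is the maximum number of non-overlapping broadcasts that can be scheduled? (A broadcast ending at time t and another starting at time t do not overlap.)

7

Order by finish time; keep every interval that doesn't clash with the previous kept one.
Sorted by end: (0,2)  (0,3)  (5,6)  (6,8)  (6,10)  (9,11)  (11,12)  (10,15)  (15,16)  (16,17)
take (0,2); skip (0,3); take (5,6); take (6,8); take (9,11); take (11,12); take (15,16); take (16,17).
Selected 7 broadcasts.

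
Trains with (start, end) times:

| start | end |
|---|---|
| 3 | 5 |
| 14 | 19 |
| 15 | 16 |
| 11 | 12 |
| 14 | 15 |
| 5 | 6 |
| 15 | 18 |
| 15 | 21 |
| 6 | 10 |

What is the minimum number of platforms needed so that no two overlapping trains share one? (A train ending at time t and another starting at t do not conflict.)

4

Events (time:±→running): 3:+→1 5:-→0 5:+→1 6:-→0 6:+→1 10:-→0 11:+→1 12:-→0 14:+→1 14:+→2 15:-→1 15:+→2 15:+→3 15:+→4 … peak 4.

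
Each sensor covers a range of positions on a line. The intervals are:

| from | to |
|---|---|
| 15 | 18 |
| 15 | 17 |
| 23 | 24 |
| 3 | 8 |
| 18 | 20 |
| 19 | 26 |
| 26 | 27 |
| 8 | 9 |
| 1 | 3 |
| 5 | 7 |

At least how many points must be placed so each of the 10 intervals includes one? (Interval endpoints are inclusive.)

7

By right end: [1,3]  [5,7]  [3,8]  [8,9]  [15,17]  [15,18]  [18,20]  [23,24]  [19,26]  [26,27]
[1,3] uncovered → point at 3; [5,7] uncovered → point at 7; [8,9] uncovered → point at 9; [15,17] uncovered → point at 17; [18,20] uncovered → point at 20; [23,24] uncovered → point at 24; [26,27] uncovered → point at 27.
Points: 3, 7, 9, 17, 20, 24, 27 (7 total).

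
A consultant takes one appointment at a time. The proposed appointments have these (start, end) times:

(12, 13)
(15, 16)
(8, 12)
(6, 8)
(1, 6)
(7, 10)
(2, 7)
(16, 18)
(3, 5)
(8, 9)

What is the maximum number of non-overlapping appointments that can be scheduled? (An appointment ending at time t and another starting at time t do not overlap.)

6

Sorted by end: (3,5)  (1,6)  (2,7)  (6,8)  (8,9)  (7,10)  (8,12)  (12,13)  (15,16)  (16,18)
take (3,5); skip (1,6); take (6,8); take (8,9); skip (7,10); skip (8,12); take (12,13); take (15,16); take (16,18).
Selected 6 appointments.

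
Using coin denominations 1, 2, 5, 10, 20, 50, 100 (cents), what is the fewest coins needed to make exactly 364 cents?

364 − 3×100→64 − 1×50→14 − 1×10→4 − 2×2→0
Total coins = 3 + 1 + 1 + 2 = 7

7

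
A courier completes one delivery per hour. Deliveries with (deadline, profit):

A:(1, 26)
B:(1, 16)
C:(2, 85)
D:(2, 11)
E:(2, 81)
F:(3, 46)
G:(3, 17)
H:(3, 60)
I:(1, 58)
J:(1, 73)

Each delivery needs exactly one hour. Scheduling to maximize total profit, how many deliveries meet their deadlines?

Take jobs in profit order; each goes to the latest open slot no later than its deadline.
Profit order: C=85 E=81 J=73 H=60 I=58 F=46 A=26 G=17 B=16 D=11
Assign: C→slot 2, E→slot 1, J skipped, H→slot 3, I skipped, F skipped, A skipped, G skipped, B skipped, D skipped.
Slots: [1:E] [2:C] [3:H]
3 of 10 scheduled.

3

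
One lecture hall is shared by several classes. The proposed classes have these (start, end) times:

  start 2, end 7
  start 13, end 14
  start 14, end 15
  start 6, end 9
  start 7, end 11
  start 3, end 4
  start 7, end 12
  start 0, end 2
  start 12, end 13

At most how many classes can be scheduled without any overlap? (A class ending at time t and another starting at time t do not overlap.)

Greedy by earliest finish: after sorting by end time, pick each interval compatible with the last pick.
Sorted by end: (0,2)  (3,4)  (2,7)  (6,9)  (7,11)  (7,12)  (12,13)  (13,14)  (14,15)
take (0,2); take (3,4); take (6,9); take (12,13); take (13,14); take (14,15).
Selected 6 classes.

6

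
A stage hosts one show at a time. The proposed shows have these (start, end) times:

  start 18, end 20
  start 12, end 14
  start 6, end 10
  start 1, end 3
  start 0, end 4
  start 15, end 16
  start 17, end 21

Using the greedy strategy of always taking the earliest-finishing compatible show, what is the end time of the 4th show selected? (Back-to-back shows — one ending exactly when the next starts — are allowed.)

16

Order by finish time; keep every interval that doesn't clash with the previous kept one.
By end time: (1,3), (0,4), (6,10), (12,14), (15,16), (18,20), (17,21).
Pick (1,3); next start ≥ 3 → (6,10); next start ≥ 10 → (12,14); next start ≥ 14 → (15,16); next start ≥ 16 → (18,20).
Selected: (1,3) (6,10) (12,14) (15,16) (18,20)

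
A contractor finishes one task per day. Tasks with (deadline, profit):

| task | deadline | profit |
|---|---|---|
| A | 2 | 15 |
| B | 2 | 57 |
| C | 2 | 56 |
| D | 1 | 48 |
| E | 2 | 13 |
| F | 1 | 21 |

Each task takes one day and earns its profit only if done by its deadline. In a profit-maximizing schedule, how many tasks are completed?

Take jobs in profit order; each goes to the latest open slot no later than its deadline.
By profit: B(d2,57), C(d2,56), D(d1,48), F(d1,21), A(d2,15), E(d2,13)
B→slot 2; C→slot 1; D skipped; F skipped; A skipped; E skipped.
2 of 6 scheduled.

2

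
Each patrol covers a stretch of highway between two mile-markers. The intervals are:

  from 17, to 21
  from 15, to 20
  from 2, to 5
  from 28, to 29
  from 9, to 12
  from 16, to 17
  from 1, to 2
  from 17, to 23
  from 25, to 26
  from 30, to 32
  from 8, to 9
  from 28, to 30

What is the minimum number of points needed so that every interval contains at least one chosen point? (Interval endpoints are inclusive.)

6

Process intervals by earliest right end; each time one isn't hit yet, stab at its right endpoint.
Sorted: [1,2] [2,5] [8,9] [9,12] [16,17] [15,20] [17,21] [17,23] [25,26] [28,29] [28,30] [30,32]
{[1,2],[2,5]} hit by 2; {[8,9],[9,12]} hit by 9; {[16,17],[15,20],[17,21],[17,23]} hit by 17; {[25,26]} hit by 26; {[28,29],[28,30]} hit by 29; {[30,32]} hit by 32.
Points: 2, 9, 17, 26, 29, 32 (6 total).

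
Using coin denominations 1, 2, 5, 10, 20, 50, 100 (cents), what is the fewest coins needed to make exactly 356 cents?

6

Use the largest denomination that fits, subtract, and repeat.
356 = 3×100 + 1×50 + 1×5 + 1×1
Total coins = 3 + 1 + 1 + 1 = 6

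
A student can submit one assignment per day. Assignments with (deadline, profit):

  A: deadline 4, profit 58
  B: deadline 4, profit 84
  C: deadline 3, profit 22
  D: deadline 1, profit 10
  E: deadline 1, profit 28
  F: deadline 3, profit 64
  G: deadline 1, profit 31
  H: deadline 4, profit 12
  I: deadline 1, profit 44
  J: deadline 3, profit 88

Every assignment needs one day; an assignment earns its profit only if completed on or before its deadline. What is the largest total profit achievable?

294

Take jobs in profit order; each goes to the latest open slot no later than its deadline.
Profit order: J=88 B=84 F=64 A=58 I=44 G=31 E=28 C=22 H=12 D=10
Assign: J→slot 3, B→slot 4, F→slot 2, A→slot 1, I skipped, G skipped, E skipped, C skipped, H skipped, D skipped.
Slots: [1:A] [2:F] [3:J] [4:B]
Profit = 58 + 64 + 88 + 84 = 294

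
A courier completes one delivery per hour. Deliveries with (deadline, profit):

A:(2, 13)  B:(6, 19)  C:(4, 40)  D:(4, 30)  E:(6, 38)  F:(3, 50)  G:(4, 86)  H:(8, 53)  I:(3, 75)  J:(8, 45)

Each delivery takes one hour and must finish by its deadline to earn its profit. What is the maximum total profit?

406

Take jobs in profit order; each goes to the latest open slot no later than its deadline.
By profit: G(d4,86), I(d3,75), H(d8,53), F(d3,50), J(d8,45), C(d4,40), E(d6,38), D(d4,30), B(d6,19), A(d2,13)
G→slot 4; I→slot 3; H→slot 8; F→slot 2; J→slot 7; C→slot 1; E→slot 6; D skipped; B→slot 5; A skipped.
Profit = 40 + 50 + 75 + 86 + 19 + 38 + 45 + 53 = 406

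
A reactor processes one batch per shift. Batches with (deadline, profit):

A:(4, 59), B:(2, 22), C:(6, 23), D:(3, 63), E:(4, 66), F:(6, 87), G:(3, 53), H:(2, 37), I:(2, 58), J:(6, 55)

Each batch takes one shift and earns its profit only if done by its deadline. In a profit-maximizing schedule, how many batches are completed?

Sort by profit descending; place each in the latest free slot ≤ its deadline.
By profit: F(d6,87), E(d4,66), D(d3,63), A(d4,59), I(d2,58), J(d6,55), G(d3,53), H(d2,37), C(d6,23), B(d2,22)
F→slot 6; E→slot 4; D→slot 3; A→slot 2; I→slot 1; J→slot 5; G skipped; H skipped; C skipped; B skipped.
6 of 10 scheduled.

6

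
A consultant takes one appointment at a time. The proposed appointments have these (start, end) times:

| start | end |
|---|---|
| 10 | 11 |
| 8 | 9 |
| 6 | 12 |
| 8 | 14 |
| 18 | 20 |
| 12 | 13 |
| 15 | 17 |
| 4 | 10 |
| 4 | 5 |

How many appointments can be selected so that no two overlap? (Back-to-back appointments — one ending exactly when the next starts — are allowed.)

Order by finish time; keep every interval that doesn't clash with the previous kept one.
By end time: (4,5), (8,9), (4,10), (10,11), (6,12), (12,13), (8,14), (15,17), (18,20).
Pick (4,5); next start ≥ 5 → (8,9); next start ≥ 9 → (10,11); next start ≥ 11 → (12,13); next start ≥ 13 → (15,17); next start ≥ 17 → (18,20).
Selected 6 appointments.

6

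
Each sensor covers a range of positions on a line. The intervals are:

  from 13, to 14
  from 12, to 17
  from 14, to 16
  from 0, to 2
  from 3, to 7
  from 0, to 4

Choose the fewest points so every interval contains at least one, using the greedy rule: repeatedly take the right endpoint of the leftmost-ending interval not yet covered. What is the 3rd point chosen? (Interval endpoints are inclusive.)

By right end: [0,2]  [0,4]  [3,7]  [13,14]  [14,16]  [12,17]
[0,2] uncovered → point at 2; [3,7] uncovered → point at 7; [13,14] uncovered → point at 14.
Points: 2, 7, 14 (3 total).

14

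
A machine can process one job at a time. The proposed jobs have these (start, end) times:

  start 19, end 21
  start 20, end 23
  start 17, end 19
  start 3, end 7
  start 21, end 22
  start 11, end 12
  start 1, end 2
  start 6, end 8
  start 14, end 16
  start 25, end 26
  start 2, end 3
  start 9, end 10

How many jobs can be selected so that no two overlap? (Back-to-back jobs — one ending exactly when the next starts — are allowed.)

10

Sort by end time and greedily take each interval whose start is ≥ the last chosen end.
Sorted by end: (1,2)  (2,3)  (3,7)  (6,8)  (9,10)  (11,12)  (14,16)  (17,19)  (19,21)  (21,22)  (20,23)  (25,26)
take (1,2); take (2,3); take (3,7); take (9,10); take (11,12); take (14,16); take (17,19); take (19,21); take (21,22); skip (20,23); take (25,26).
Selected 10 jobs.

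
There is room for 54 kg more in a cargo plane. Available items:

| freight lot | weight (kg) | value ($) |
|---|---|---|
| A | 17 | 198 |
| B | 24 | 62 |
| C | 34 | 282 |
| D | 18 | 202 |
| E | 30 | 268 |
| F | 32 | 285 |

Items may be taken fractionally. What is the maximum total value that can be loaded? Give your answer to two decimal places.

569.73

Order: A (198/17=11.65) > D (202/18=11.22) > E (268/30=8.93) > F (285/32=8.91) > C (282/34=8.29) > B (62/24=2.58)
Fill: take A (17 @ 198) → take D (18 @ 202) → take 19/30 of E → 169.73; 54/54 used.
Total value = 569.73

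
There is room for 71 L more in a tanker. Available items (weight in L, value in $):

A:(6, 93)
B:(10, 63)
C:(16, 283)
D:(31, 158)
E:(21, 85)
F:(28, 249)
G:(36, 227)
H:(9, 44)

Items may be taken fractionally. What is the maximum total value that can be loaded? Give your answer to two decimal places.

757.42

Greedy by value/weight ratio, highest first.
Order: C (283/16=17.69) > A (93/6=15.50) > F (249/28=8.89) > G (227/36=6.31) > B (63/10=6.30) > D (158/31=5.10) > H (44/9=4.89) > E (85/21=4.05)
Fill: take C (16 @ 283) → take A (6 @ 93) → take F (28 @ 249) → take 21/36 of G → 132.42; 71/71 used.
Total value = 757.42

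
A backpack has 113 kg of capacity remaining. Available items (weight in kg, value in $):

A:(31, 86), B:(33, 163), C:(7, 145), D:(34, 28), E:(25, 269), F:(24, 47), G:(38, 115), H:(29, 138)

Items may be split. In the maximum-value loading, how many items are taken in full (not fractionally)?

4

Greedy by value/weight ratio, highest first.
Ratios (sorted): C 20.71, E 10.76, B 4.94, H 4.76, G 3.03, A 2.77, F 1.96, D 0.82
take C (7 @ 145); take E (25 @ 269); take B (33 @ 163); take H (29 @ 138); take 19/38 of G → 57.50. Capacity used 113/113.
4 item(s) taken whole; one partial (take 19/38 of G).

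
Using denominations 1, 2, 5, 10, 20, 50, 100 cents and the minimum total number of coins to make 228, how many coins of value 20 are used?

1

228 = 2×100 + 1×20 + 1×5 + 1×2 + 1×1
Count of 20: 1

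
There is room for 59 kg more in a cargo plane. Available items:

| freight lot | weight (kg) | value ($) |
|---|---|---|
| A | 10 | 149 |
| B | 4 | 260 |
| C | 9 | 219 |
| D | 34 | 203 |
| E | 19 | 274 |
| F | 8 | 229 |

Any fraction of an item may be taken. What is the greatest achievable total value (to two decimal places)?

1184.74

Ratios (sorted): B 65.00, F 28.62, C 24.33, A 14.90, E 14.42, D 5.97
take B (4 @ 260); take F (8 @ 229); take C (9 @ 219); take A (10 @ 149); take E (19 @ 274); take 9/34 of D → 53.74. Capacity used 59/59.
Total value = 1184.74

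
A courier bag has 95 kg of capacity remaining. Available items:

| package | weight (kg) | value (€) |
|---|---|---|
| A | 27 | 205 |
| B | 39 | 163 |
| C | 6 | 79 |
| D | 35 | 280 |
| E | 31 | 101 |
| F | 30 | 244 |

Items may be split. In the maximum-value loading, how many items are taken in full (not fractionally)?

3

Sort by value per unit weight and fill in that order.
Ratios (sorted): C 13.17, F 8.13, D 8.00, A 7.59, B 4.18, E 3.26
take C (6 @ 79); take F (30 @ 244); take D (35 @ 280); take 24/27 of A → 182.22. Capacity used 95/95.
3 item(s) taken whole; one partial (take 24/27 of A).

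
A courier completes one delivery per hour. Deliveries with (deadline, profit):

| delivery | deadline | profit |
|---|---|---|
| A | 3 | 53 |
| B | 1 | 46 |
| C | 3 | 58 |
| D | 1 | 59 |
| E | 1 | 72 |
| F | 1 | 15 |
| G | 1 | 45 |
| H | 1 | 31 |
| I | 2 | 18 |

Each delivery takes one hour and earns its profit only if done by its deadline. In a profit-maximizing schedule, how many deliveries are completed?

Sort by profit descending; place each in the latest free slot ≤ its deadline.
By profit: E(d1,72), D(d1,59), C(d3,58), A(d3,53), B(d1,46), G(d1,45), H(d1,31), I(d2,18), F(d1,15)
E→slot 1; D skipped; C→slot 3; A→slot 2; B skipped; G skipped; H skipped; I skipped; F skipped.
3 of 9 scheduled.

3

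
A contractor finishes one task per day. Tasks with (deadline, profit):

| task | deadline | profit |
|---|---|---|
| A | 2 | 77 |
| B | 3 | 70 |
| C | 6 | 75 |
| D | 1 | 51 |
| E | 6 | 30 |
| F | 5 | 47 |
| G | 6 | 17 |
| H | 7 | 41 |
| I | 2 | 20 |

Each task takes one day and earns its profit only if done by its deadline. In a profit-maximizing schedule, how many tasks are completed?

7

Sort by profit descending; place each in the latest free slot ≤ its deadline.
By profit: A(d2,77), C(d6,75), B(d3,70), D(d1,51), F(d5,47), H(d7,41), E(d6,30), I(d2,20), G(d6,17)
A→slot 2; C→slot 6; B→slot 3; D→slot 1; F→slot 5; H→slot 7; E→slot 4; I skipped; G skipped.
7 of 9 scheduled.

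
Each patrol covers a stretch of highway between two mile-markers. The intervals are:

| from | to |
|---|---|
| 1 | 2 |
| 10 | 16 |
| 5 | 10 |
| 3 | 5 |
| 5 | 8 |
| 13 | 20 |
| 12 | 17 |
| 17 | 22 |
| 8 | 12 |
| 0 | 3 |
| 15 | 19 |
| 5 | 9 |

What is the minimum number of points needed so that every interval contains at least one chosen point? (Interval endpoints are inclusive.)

Process intervals by earliest right end; each time one isn't hit yet, stab at its right endpoint.
By right end: [1,2]  [0,3]  [3,5]  [5,8]  [5,9]  [5,10]  [8,12]  [10,16]  [12,17]  [15,19]  [13,20]  [17,22]
[1,2] uncovered → point at 2; [3,5] uncovered → point at 5; [8,12] uncovered → point at 12; [15,19] uncovered → point at 19.
Points: 2, 5, 12, 19 (4 total).

4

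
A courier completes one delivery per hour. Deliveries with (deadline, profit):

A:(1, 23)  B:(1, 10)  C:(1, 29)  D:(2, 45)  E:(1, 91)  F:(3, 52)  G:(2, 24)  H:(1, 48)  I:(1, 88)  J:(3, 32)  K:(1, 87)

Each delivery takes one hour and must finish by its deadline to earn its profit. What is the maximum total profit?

Take jobs in profit order; each goes to the latest open slot no later than its deadline.
By profit: E(d1,91), I(d1,88), K(d1,87), F(d3,52), H(d1,48), D(d2,45), J(d3,32), C(d1,29), G(d2,24), A(d1,23), B(d1,10)
E→slot 1; I skipped; K skipped; F→slot 3; H skipped; D→slot 2; J skipped; C skipped; G skipped; A skipped; B skipped.
Profit = 91 + 45 + 52 = 188

188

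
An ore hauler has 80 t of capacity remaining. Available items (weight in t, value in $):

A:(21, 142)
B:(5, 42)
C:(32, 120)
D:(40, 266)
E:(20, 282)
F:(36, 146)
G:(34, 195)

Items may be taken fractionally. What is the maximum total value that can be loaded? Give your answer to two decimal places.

Sort by value per unit weight and fill in that order.
Order: E (282/20=14.10) > B (42/5=8.40) > A (142/21=6.76) > D (266/40=6.65) > G (195/34=5.74) > F (146/36=4.06) > C (120/32=3.75)
Fill: take E (20 @ 282) → take B (5 @ 42) → take A (21 @ 142) → take 34/40 of D → 226.10; 80/80 used.
Total value = 692.10

692.10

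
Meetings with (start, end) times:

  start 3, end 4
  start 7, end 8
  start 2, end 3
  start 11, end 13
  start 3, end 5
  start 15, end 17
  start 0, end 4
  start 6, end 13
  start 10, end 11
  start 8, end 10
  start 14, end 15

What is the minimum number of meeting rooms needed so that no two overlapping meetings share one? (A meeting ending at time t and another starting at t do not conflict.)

3

starts: [0, 2, 3, 3, 6, 7, 8, 10, 11, 14, 15]
ends:   [3, 4, 4, 5, 8, 10, 11, 13, 13, 15, 17]
s0→1 s2→2 e3→1 s3→2 s3→3  — peak 3.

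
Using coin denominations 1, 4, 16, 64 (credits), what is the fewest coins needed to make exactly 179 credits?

8

179 − 2×64→51 − 3×16→3 − 3×1→0
Total coins = 2 + 3 + 3 = 8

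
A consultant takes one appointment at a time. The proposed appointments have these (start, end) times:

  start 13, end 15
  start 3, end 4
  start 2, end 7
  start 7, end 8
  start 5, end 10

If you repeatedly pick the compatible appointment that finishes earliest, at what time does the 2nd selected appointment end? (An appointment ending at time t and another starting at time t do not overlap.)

Greedy by earliest finish: after sorting by end time, pick each interval compatible with the last pick.
Sorted by end: (3,4)  (2,7)  (7,8)  (5,10)  (13,15)
take (3,4); take (7,8); take (13,15).
Selected: (3,4) (7,8) (13,15)

8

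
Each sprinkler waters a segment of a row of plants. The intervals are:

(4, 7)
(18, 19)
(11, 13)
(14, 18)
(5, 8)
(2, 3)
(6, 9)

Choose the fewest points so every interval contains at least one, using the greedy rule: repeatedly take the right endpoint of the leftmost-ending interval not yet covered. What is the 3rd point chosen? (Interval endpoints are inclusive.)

13

Sorted: [2,3] [4,7] [5,8] [6,9] [11,13] [14,18] [18,19]
{[2,3]} hit by 3; {[4,7],[5,8],[6,9]} hit by 7; {[11,13]} hit by 13; {[14,18],[18,19]} hit by 18.
Points: 3, 7, 13, 18 (4 total).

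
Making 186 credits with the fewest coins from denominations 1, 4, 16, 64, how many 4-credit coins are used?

Use the largest denomination that fits, subtract, and repeat.
186 − 2×64→58 − 3×16→10 − 2×4→2 − 2×1→0
Count of 4: 2

2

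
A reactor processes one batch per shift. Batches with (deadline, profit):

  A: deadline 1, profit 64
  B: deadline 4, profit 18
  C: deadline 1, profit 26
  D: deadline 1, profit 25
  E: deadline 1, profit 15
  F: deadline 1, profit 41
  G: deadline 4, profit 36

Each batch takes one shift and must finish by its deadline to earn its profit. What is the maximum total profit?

118

Profit order: A=64 F=41 G=36 C=26 D=25 B=18 E=15
Assign: A→slot 1, F skipped, G→slot 4, C skipped, D skipped, B→slot 3, E skipped.
Slots: [1:A] [3:B] [4:G]
Profit = 64 + 18 + 36 = 118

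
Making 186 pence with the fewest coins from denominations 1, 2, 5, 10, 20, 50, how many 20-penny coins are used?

186 = 3×50 + 1×20 + 1×10 + 1×5 + 1×1
Count of 20: 1

1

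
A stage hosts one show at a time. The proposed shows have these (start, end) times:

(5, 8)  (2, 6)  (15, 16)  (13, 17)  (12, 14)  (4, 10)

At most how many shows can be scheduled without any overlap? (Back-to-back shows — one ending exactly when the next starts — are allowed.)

3

By end time: (2,6), (5,8), (4,10), (12,14), (15,16), (13,17).
Pick (2,6); next start ≥ 6 → (12,14); next start ≥ 14 → (15,16).
Selected 3 shows.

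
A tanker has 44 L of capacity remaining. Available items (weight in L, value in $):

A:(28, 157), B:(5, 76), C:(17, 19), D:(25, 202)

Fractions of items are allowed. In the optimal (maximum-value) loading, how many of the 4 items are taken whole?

Greedy by value/weight ratio, highest first.
Ratios (sorted): B 15.20, D 8.08, A 5.61, C 1.12
take B (5 @ 76); take D (25 @ 202); take 14/28 of A → 78.50. Capacity used 44/44.
2 item(s) taken whole; one partial (take 14/28 of A).

2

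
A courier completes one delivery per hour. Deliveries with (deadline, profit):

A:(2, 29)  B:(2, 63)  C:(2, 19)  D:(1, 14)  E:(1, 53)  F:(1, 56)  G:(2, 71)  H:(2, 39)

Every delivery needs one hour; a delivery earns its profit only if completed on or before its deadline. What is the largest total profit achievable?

Profit order: G=71 B=63 F=56 E=53 H=39 A=29 C=19 D=14
Assign: G→slot 2, B→slot 1, F skipped, E skipped, H skipped, A skipped, C skipped, D skipped.
Slots: [1:B] [2:G]
Profit = 63 + 71 = 134

134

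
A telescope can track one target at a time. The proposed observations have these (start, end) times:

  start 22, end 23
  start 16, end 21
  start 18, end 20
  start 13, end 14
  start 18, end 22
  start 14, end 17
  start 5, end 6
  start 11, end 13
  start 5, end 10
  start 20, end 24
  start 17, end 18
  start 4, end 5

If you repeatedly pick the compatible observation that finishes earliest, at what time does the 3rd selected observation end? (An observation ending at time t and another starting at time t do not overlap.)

13

Sort by end time and greedily take each interval whose start is ≥ the last chosen end.
By end time: (4,5), (5,6), (5,10), (11,13), (13,14), (14,17), (17,18), (18,20), (16,21), (18,22), (22,23), (20,24).
Pick (4,5); next start ≥ 5 → (5,6); next start ≥ 6 → (11,13); next start ≥ 13 → (13,14); next start ≥ 14 → (14,17); next start ≥ 17 → (17,18); next start ≥ 18 → (18,20); next start ≥ 20 → (22,23).
Selected: (4,5) (5,6) (11,13) (13,14) (14,17) (17,18) (18,20) (22,23)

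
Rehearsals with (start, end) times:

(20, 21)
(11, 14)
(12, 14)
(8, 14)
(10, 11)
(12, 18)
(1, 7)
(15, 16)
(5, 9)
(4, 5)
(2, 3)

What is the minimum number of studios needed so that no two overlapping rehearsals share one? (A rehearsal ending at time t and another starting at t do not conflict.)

The answer is the maximum number of intervals overlapping at any instant.
Events (time:±→running): 1:+→1 2:+→2 3:-→1 4:+→2 5:-→1 5:+→2 7:-→1 8:+→2 9:-→1 10:+→2 11:-→1 11:+→2 12:+→3 12:+→4 … peak 4.

4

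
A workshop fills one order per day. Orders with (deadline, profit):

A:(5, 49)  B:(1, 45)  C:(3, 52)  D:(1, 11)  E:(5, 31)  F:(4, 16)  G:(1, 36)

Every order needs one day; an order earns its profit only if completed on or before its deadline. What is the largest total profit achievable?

By profit: C(d3,52), A(d5,49), B(d1,45), G(d1,36), E(d5,31), F(d4,16), D(d1,11)
C→slot 3; A→slot 5; B→slot 1; G skipped; E→slot 4; F→slot 2; D skipped.
Profit = 45 + 16 + 52 + 31 + 49 = 193

193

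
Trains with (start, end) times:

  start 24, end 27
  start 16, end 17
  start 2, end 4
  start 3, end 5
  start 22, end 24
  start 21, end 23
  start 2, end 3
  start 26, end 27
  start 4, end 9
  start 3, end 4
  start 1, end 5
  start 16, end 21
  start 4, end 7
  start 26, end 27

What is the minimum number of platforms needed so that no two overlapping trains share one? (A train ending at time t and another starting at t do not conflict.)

4

Events (time:±→running): 1:+→1 2:+→2 2:+→3 3:-→2 3:+→3 3:+→4 … peak 4.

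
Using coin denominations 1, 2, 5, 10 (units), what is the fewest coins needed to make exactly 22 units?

3

Use the largest denomination that fits, subtract, and repeat.
22 = 2×10 + 1×2
Total coins = 2 + 1 = 3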